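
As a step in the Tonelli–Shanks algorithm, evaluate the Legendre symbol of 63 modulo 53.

Reduce the numerator: 63 ≡ 10 (mod 53), so (63/53) = (10/53).
Factor out 2: 10 = 2·5. Since 53 ≡ 5 (mod 8), (2/53) = -1. Now have -(5/53).
5 ≡ 1 (mod 4), so quadratic reciprocity gives (5/53) = (53/5). Reduce: 53 ≡ 3 (mod 5). Now have -(3/5).
5 ≡ 1 (mod 4), so quadratic reciprocity gives (3/5) = (5/3). Reduce: 5 ≡ 2 (mod 3). Now have -(2/3).
Factor out 2: 2 = 2. Since 3 ≡ 3 (mod 8), (2/3) = -1. Now have (1/3).
(1/3) = 1. Collecting the sign factors: 1.

1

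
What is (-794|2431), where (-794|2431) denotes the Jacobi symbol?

Reduce the numerator: -794 ≡ 1637 (mod 2431), so (-794|2431) = (1637|2431).
1637 ≡ 1 (mod 4), so quadratic reciprocity gives (1637|2431) = (2431|1637). Reduce: 2431 ≡ 794 (mod 1637). Now have (794|1637).
Factor out 2: 794 = 2·397. Since 1637 ≡ 5 (mod 8), (2|1637) = -1. Now have -(397|1637).
397 ≡ 1 (mod 4), so quadratic reciprocity gives (397|1637) = (1637|397). Reduce: 1637 ≡ 49 (mod 397). Now have -(49|397).
49 ≡ 1 (mod 4), so quadratic reciprocity gives (49|397) = (397|49). Reduce: 397 ≡ 5 (mod 49). Now have -(5|49).
5 ≡ 1 (mod 4), so quadratic reciprocity gives (5|49) = (49|5). Reduce: 49 ≡ 4 (mod 5). Now have -(4|5).
Factor out 2: 4 = 2^2. Since 5 ≡ 5 (mod 8), (2|5) = -1, and (2|5)^2 = +1. Now have -(1|5).
(1|5) = 1. Collecting the sign factors: -1.

-1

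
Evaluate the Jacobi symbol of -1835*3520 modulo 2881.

1

By multiplicativity, (-1835·3520 / 2881) = (-1835 / 2881)·(3520 / 2881).
First factor (-1835 / 2881):
Pull out -1: (-1835 / 2881) = (-1 / 2881)·(1835 / 2881). Since 2881 ≡ 1 (mod 4), (-1 / 2881) = +1. Now have (1835 / 2881).
2881 ≡ 1 (mod 4), so quadratic reciprocity gives (1835 / 2881) = (2881 / 1835). Reduce: 2881 ≡ 1046 (mod 1835). Now have (1046 / 1835).
Factor out 2: 1046 = 2·523. Since 1835 ≡ 3 (mod 8), (2 / 1835) = -1. Now have -(523 / 1835).
Both 523 ≡ 3 and 1835 ≡ 3 (mod 4), so reciprocity gives (523 / 1835) = -(1835 / 523). Reduce: 1835 ≡ 266 (mod 523). Now have (266 / 523).
Factor out 2: 266 = 2·133. Since 523 ≡ 3 (mod 8), (2 / 523) = -1. Now have -(133 / 523).
133 ≡ 1 (mod 4), so quadratic reciprocity gives (133 / 523) = (523 / 133). Reduce: 523 ≡ 124 (mod 133). Now have -(124 / 133).
Factor out 2: 124 = 2^2·31. Since 133 ≡ 5 (mod 8), (2 / 133) = -1, and (2 / 133)^2 = +1. Now have -(31 / 133).
133 ≡ 1 (mod 4), so quadratic reciprocity gives (31 / 133) = (133 / 31). Reduce: 133 ≡ 9 (mod 31). Now have -(9 / 31).
9 ≡ 1 (mod 4), so quadratic reciprocity gives (9 / 31) = (31 / 9). Reduce: 31 ≡ 4 (mod 9). Now have -(4 / 9).
Factor out 2: 4 = 2^2. Since 9 ≡ 1 (mod 8), (2 / 9) = +1, and (2 / 9)^2 = +1. Now have -(1 / 9).
(1 / 9) = 1. Collecting the sign factors: -1.
Second factor (3520 / 2881):
Reduce the numerator: 3520 ≡ 639 (mod 2881), so (3520 / 2881) = (639 / 2881).
2881 ≡ 1 (mod 4), so quadratic reciprocity gives (639 / 2881) = (2881 / 639). Reduce: 2881 ≡ 325 (mod 639). Now have (325 / 639).
325 ≡ 1 (mod 4), so quadratic reciprocity gives (325 / 639) = (639 / 325). Reduce: 639 ≡ 314 (mod 325). Now have (314 / 325).
Factor out 2: 314 = 2·157. Since 325 ≡ 5 (mod 8), (2 / 325) = -1. Now have -(157 / 325).
157 ≡ 1 (mod 4), so quadratic reciprocity gives (157 / 325) = (325 / 157). Reduce: 325 ≡ 11 (mod 157). Now have -(11 / 157).
157 ≡ 1 (mod 4), so quadratic reciprocity gives (11 / 157) = (157 / 11). Reduce: 157 ≡ 3 (mod 11). Now have -(3 / 11).
Both 3 ≡ 3 and 11 ≡ 3 (mod 4), so reciprocity gives (3 / 11) = -(11 / 3). Reduce: 11 ≡ 2 (mod 3). Now have (2 / 3).
Factor out 2: 2 = 2. Since 3 ≡ 3 (mod 8), (2 / 3) = -1. Now have -(1 / 3).
(1 / 3) = 1. Collecting the sign factors: -1.
Product: (-1)·(-1) = 1.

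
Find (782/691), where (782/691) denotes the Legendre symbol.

-1

Reduce the numerator: 782 ≡ 91 (mod 691), so (782/691) = (91/691).
Both 91 ≡ 3 and 691 ≡ 3 (mod 4), so reciprocity gives (91/691) = -(691/91). Reduce: 691 ≡ 54 (mod 91). Now have -(54/91).
Factor out 2: 54 = 2·27. Since 91 ≡ 3 (mod 8), (2/91) = -1. Now have (27/91).
Both 27 ≡ 3 and 91 ≡ 3 (mod 4), so reciprocity gives (27/91) = -(91/27). Reduce: 91 ≡ 10 (mod 27). Now have -(10/27).
Factor out 2: 10 = 2·5. Since 27 ≡ 3 (mod 8), (2/27) = -1. Now have (5/27).
5 ≡ 1 (mod 4), so quadratic reciprocity gives (5/27) = (27/5). Reduce: 27 ≡ 2 (mod 5). Now have (2/5).
Factor out 2: 2 = 2. Since 5 ≡ 5 (mod 8), (2/5) = -1. Now have -(1/5).
(1/5) = 1. Collecting the sign factors: -1.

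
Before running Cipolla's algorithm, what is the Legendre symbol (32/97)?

Factor out 2: 32 = 2^5. Since 97 ≡ 1 (mod 8), (2/97) = +1, and (2/97)^5 = +1. Now have (1/97).
(1/97) = 1. Collecting the sign factors: 1.

1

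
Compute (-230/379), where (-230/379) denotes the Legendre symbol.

Reduce the numerator: -230 ≡ 149 (mod 379), so (-230/379) = (149/379).
149 ≡ 1 (mod 4), so quadratic reciprocity gives (149/379) = (379/149). Reduce: 379 ≡ 81 (mod 149). Now have (81/149).
81 ≡ 1 (mod 4), so quadratic reciprocity gives (81/149) = (149/81). Reduce: 149 ≡ 68 (mod 81). Now have (68/81).
Factor out 2: 68 = 2^2·17. Since 81 ≡ 1 (mod 8), (2/81) = +1, and (2/81)^2 = +1. Now have (17/81).
17 ≡ 1 (mod 4), so quadratic reciprocity gives (17/81) = (81/17). Reduce: 81 ≡ 13 (mod 17). Now have (13/17).
13 ≡ 1 (mod 4), so quadratic reciprocity gives (13/17) = (17/13). Reduce: 17 ≡ 4 (mod 13). Now have (4/13).
Factor out 2: 4 = 2^2. Since 13 ≡ 5 (mod 8), (2/13) = -1, and (2/13)^2 = +1. Now have (1/13).
(1/13) = 1. Collecting the sign factors: 1.

1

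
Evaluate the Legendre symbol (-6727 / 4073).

-1

(-6727 / 4073)
  = (6727 / 4073)    [4073 ≡ 1 mod 4 ⇒ (-1 / 4073) = +1]
  = (2654 / 4073)    [6727 ≡ 2654 mod 4073]
  = (1327 / 4073)    [4073 ≡ 1 mod 8 ⇒ (2 / 4073) = +1]
  = (4073 / 1327)    [QR: 4073 ≡ 1 mod 4, sign kept]
  = (92 / 1327)    [4073 ≡ 92 mod 1327]
  = (23 / 1327)    [1327 ≡ 7 mod 8 ⇒ (2 / 1327)^2 = +1]
  = -(1327 / 23)    [QR: both ≡ 3 mod 4, sign flips]
  = -(16 / 23)    [1327 ≡ 16 mod 23]
  = -(1 / 23)    [23 ≡ 7 mod 8 ⇒ (2 / 23)^4 = +1]
  = -1    [(1 / 23) = 1]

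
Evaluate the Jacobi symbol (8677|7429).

(8677|7429)
  = (1248|7429)    [8677 ≡ 1248 mod 7429]
  = -(39|7429)    [7429 ≡ 5 mod 8 ⇒ (2|7429)^5 = -1]
  = -(7429|39)    [QR: 7429 ≡ 1 mod 4, sign kept]
  = -(19|39)    [7429 ≡ 19 mod 39]
  = (39|19)    [QR: both ≡ 3 mod 4, sign flips]
  = (1|19)    [39 ≡ 1 mod 19]
  = 1    [(1|19) = 1]

1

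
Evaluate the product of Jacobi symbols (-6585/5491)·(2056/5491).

-1

By multiplicativity, (-6585·2056/5491) = (-6585/5491)·(2056/5491).
First factor (-6585/5491):
(-6585/5491)
  = -(6585/5491)    [5491 ≡ 3 mod 4 ⇒ (-1/5491) = -1]
  = -(1094/5491)    [6585 ≡ 1094 mod 5491]
  = (547/5491)    [5491 ≡ 3 mod 8 ⇒ (2/5491) = -1]
  = -(5491/547)    [QR: both ≡ 3 mod 4, sign flips]
  = -(21/547)    [5491 ≡ 21 mod 547]
  = -(547/21)    [QR: 21 ≡ 1 mod 4, sign kept]
  = -(1/21)    [547 ≡ 1 mod 21]
  = -1    [(1/21) = 1]
Second factor (2056/5491):
(2056/5491)
  = -(257/5491)    [5491 ≡ 3 mod 8 ⇒ (2/5491)^3 = -1]
  = -(5491/257)    [QR: 257 ≡ 1 mod 4, sign kept]
  = -(94/257)    [5491 ≡ 94 mod 257]
  = -(47/257)    [257 ≡ 1 mod 8 ⇒ (2/257) = +1]
  = -(257/47)    [QR: 257 ≡ 1 mod 4, sign kept]
  = -(22/47)    [257 ≡ 22 mod 47]
  = -(11/47)    [47 ≡ 7 mod 8 ⇒ (2/47) = +1]
  = (47/11)    [QR: both ≡ 3 mod 4, sign flips]
  = (3/11)    [47 ≡ 3 mod 11]
  = -(11/3)    [QR: both ≡ 3 mod 4, sign flips]
  = -(2/3)    [11 ≡ 2 mod 3]
  = (1/3)    [3 ≡ 3 mod 8 ⇒ (2/3) = -1]
  = 1    [(1/3) = 1]
Product: (-1)·(1) = -1.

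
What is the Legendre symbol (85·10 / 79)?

By multiplicativity, (85·10 / 79) = (85 / 79)·(10 / 79).
First factor (85 / 79):
(85 / 79)
  = (6 / 79)    [85 ≡ 6 mod 79]
  = (3 / 79)    [79 ≡ 7 mod 8 ⇒ (2 / 79) = +1]
  = -(79 / 3)    [QR: both ≡ 3 mod 4, sign flips]
  = -(1 / 3)    [79 ≡ 1 mod 3]
  = -1    [(1 / 3) = 1]
Second factor (10 / 79):
(10 / 79)
  = (5 / 79)    [79 ≡ 7 mod 8 ⇒ (2 / 79) = +1]
  = (79 / 5)    [QR: 5 ≡ 1 mod 4, sign kept]
  = (4 / 5)    [79 ≡ 4 mod 5]
  = (1 / 5)    [5 ≡ 5 mod 8 ⇒ (2 / 5)^2 = +1]
  = 1    [(1 / 5) = 1]
Product: (-1)·(1) = -1.

-1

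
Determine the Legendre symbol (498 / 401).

-1

(498 / 401)
  = (97 / 401)    [498 ≡ 97 mod 401]
  = (401 / 97)    [QR: 97 ≡ 1 mod 4, sign kept]
  = (13 / 97)    [401 ≡ 13 mod 97]
  = (97 / 13)    [QR: 13 ≡ 1 mod 4, sign kept]
  = (6 / 13)    [97 ≡ 6 mod 13]
  = -(3 / 13)    [13 ≡ 5 mod 8 ⇒ (2 / 13) = -1]
  = -(13 / 3)    [QR: 13 ≡ 1 mod 4, sign kept]
  = -(1 / 3)    [13 ≡ 1 mod 3]
  = -1    [(1 / 3) = 1]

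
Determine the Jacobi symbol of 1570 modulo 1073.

Reduce the numerator: 1570 ≡ 497 (mod 1073), so (1570/1073) = (497/1073).
497 ≡ 1 (mod 4), so quadratic reciprocity gives (497/1073) = (1073/497). Reduce: 1073 ≡ 79 (mod 497). Now have (79/497).
497 ≡ 1 (mod 4), so quadratic reciprocity gives (79/497) = (497/79). Reduce: 497 ≡ 23 (mod 79). Now have (23/79).
Both 23 ≡ 3 and 79 ≡ 3 (mod 4), so reciprocity gives (23/79) = -(79/23). Reduce: 79 ≡ 10 (mod 23). Now have -(10/23).
Factor out 2: 10 = 2·5. Since 23 ≡ 7 (mod 8), (2/23) = +1. Now have -(5/23).
5 ≡ 1 (mod 4), so quadratic reciprocity gives (5/23) = (23/5). Reduce: 23 ≡ 3 (mod 5). Now have -(3/5).
5 ≡ 1 (mod 4), so quadratic reciprocity gives (3/5) = (5/3). Reduce: 5 ≡ 2 (mod 3). Now have -(2/3).
Factor out 2: 2 = 2. Since 3 ≡ 3 (mod 8), (2/3) = -1. Now have (1/3).
(1/3) = 1. Collecting the sign factors: 1.

1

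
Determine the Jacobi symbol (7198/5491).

1

Reduce the numerator: 7198 ≡ 1707 (mod 5491), so (7198/5491) = (1707/5491).
Both 1707 ≡ 3 and 5491 ≡ 3 (mod 4), so reciprocity gives (1707/5491) = -(5491/1707). Reduce: 5491 ≡ 370 (mod 1707). Now have -(370/1707).
Factor out 2: 370 = 2·185. Since 1707 ≡ 3 (mod 8), (2/1707) = -1. Now have (185/1707).
185 ≡ 1 (mod 4), so quadratic reciprocity gives (185/1707) = (1707/185). Reduce: 1707 ≡ 42 (mod 185). Now have (42/185).
Factor out 2: 42 = 2·21. Since 185 ≡ 1 (mod 8), (2/185) = +1. Now have (21/185).
21 ≡ 1 (mod 4), so quadratic reciprocity gives (21/185) = (185/21). Reduce: 185 ≡ 17 (mod 21). Now have (17/21).
17 ≡ 1 (mod 4), so quadratic reciprocity gives (17/21) = (21/17). Reduce: 21 ≡ 4 (mod 17). Now have (4/17).
Factor out 2: 4 = 2^2. Since 17 ≡ 1 (mod 8), (2/17) = +1, and (2/17)^2 = +1. Now have (1/17).
(1/17) = 1. Collecting the sign factors: 1.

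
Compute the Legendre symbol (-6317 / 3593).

(-6317 / 3593)
  = (6317 / 3593)    [3593 ≡ 1 mod 4 ⇒ (-1 / 3593) = +1]
  = (2724 / 3593)    [6317 ≡ 2724 mod 3593]
  = (681 / 3593)    [3593 ≡ 1 mod 8 ⇒ (2 / 3593)^2 = +1]
  = (3593 / 681)    [QR: 681 ≡ 1 mod 4, sign kept]
  = (188 / 681)    [3593 ≡ 188 mod 681]
  = (47 / 681)    [681 ≡ 1 mod 8 ⇒ (2 / 681)^2 = +1]
  = (681 / 47)    [QR: 681 ≡ 1 mod 4, sign kept]
  = (23 / 47)    [681 ≡ 23 mod 47]
  = -(47 / 23)    [QR: both ≡ 3 mod 4, sign flips]
  = -(1 / 23)    [47 ≡ 1 mod 23]
  = -1    [(1 / 23) = 1]

-1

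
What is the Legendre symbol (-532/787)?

Reduce the numerator: -532 ≡ 255 (mod 787), so (-532/787) = (255/787).
Both 255 ≡ 3 and 787 ≡ 3 (mod 4), so reciprocity gives (255/787) = -(787/255). Reduce: 787 ≡ 22 (mod 255). Now have -(22/255).
Factor out 2: 22 = 2·11. Since 255 ≡ 7 (mod 8), (2/255) = +1. Now have -(11/255).
Both 11 ≡ 3 and 255 ≡ 3 (mod 4), so reciprocity gives (11/255) = -(255/11). Reduce: 255 ≡ 2 (mod 11). Now have (2/11).
Factor out 2: 2 = 2. Since 11 ≡ 3 (mod 8), (2/11) = -1. Now have -(1/11).
(1/11) = 1. Collecting the sign factors: -1.

-1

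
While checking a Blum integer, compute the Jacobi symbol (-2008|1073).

1

(-2008|1073)
  = (2008|1073)    [1073 ≡ 1 mod 4 ⇒ (-1|1073) = +1]
  = (935|1073)    [2008 ≡ 935 mod 1073]
  = (1073|935)    [QR: 1073 ≡ 1 mod 4, sign kept]
  = (138|935)    [1073 ≡ 138 mod 935]
  = (69|935)    [935 ≡ 7 mod 8 ⇒ (2|935) = +1]
  = (935|69)    [QR: 69 ≡ 1 mod 4, sign kept]
  = (38|69)    [935 ≡ 38 mod 69]
  = -(19|69)    [69 ≡ 5 mod 8 ⇒ (2|69) = -1]
  = -(69|19)    [QR: 69 ≡ 1 mod 4, sign kept]
  = -(12|19)    [69 ≡ 12 mod 19]
  = -(3|19)    [19 ≡ 3 mod 8 ⇒ (2|19)^2 = +1]
  = (19|3)    [QR: both ≡ 3 mod 4, sign flips]
  = (1|3)    [19 ≡ 1 mod 3]
  = 1    [(1|3) = 1]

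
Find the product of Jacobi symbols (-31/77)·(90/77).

-1

By multiplicativity, (-31·90/77) = (-31/77)·(90/77).
First factor (-31/77):
(-31/77)
  = (31/77)    [77 ≡ 1 mod 4 ⇒ (-1/77) = +1]
  = (77/31)    [QR: 77 ≡ 1 mod 4, sign kept]
  = (15/31)    [77 ≡ 15 mod 31]
  = -(31/15)    [QR: both ≡ 3 mod 4, sign flips]
  = -(1/15)    [31 ≡ 1 mod 15]
  = -1    [(1/15) = 1]
Second factor (90/77):
(90/77)
  = (13/77)    [90 ≡ 13 mod 77]
  = (77/13)    [QR: 13 ≡ 1 mod 4, sign kept]
  = (12/13)    [77 ≡ 12 mod 13]
  = (3/13)    [13 ≡ 5 mod 8 ⇒ (2/13)^2 = +1]
  = (13/3)    [QR: 13 ≡ 1 mod 4, sign kept]
  = (1/3)    [13 ≡ 1 mod 3]
  = 1    [(1/3) = 1]
Product: (-1)·(1) = -1.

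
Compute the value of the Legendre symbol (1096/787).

Reduce the numerator: 1096 ≡ 309 (mod 787), so (1096/787) = (309/787).
309 ≡ 1 (mod 4), so quadratic reciprocity gives (309/787) = (787/309). Reduce: 787 ≡ 169 (mod 309). Now have (169/309).
169 ≡ 1 (mod 4), so quadratic reciprocity gives (169/309) = (309/169). Reduce: 309 ≡ 140 (mod 169). Now have (140/169).
Factor out 2: 140 = 2^2·35. Since 169 ≡ 1 (mod 8), (2/169) = +1, and (2/169)^2 = +1. Now have (35/169).
169 ≡ 1 (mod 4), so quadratic reciprocity gives (35/169) = (169/35). Reduce: 169 ≡ 29 (mod 35). Now have (29/35).
29 ≡ 1 (mod 4), so quadratic reciprocity gives (29/35) = (35/29). Reduce: 35 ≡ 6 (mod 29). Now have (6/29).
Factor out 2: 6 = 2·3. Since 29 ≡ 5 (mod 8), (2/29) = -1. Now have -(3/29).
29 ≡ 1 (mod 4), so quadratic reciprocity gives (3/29) = (29/3). Reduce: 29 ≡ 2 (mod 3). Now have -(2/3).
Factor out 2: 2 = 2. Since 3 ≡ 3 (mod 8), (2/3) = -1. Now have (1/3).
(1/3) = 1. Collecting the sign factors: 1.

1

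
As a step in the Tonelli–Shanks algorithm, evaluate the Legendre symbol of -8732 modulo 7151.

1

(-8732/7151)
  = -(8732/7151)    [7151 ≡ 3 mod 4 ⇒ (-1/7151) = -1]
  = -(1581/7151)    [8732 ≡ 1581 mod 7151]
  = -(7151/1581)    [QR: 1581 ≡ 1 mod 4, sign kept]
  = -(827/1581)    [7151 ≡ 827 mod 1581]
  = -(1581/827)    [QR: 1581 ≡ 1 mod 4, sign kept]
  = -(754/827)    [1581 ≡ 754 mod 827]
  = (377/827)    [827 ≡ 3 mod 8 ⇒ (2/827) = -1]
  = (827/377)    [QR: 377 ≡ 1 mod 4, sign kept]
  = (73/377)    [827 ≡ 73 mod 377]
  = (377/73)    [QR: 73 ≡ 1 mod 4, sign kept]
  = (12/73)    [377 ≡ 12 mod 73]
  = (3/73)    [73 ≡ 1 mod 8 ⇒ (2/73)^2 = +1]
  = (73/3)    [QR: 73 ≡ 1 mod 4, sign kept]
  = (1/3)    [73 ≡ 1 mod 3]
  = 1    [(1/3) = 1]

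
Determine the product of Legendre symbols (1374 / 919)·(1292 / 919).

1

By multiplicativity, (1374·1292 / 919) = (1374 / 919)·(1292 / 919).
First factor (1374 / 919):
Reduce the numerator: 1374 ≡ 455 (mod 919), so (1374 / 919) = (455 / 919).
Both 455 ≡ 3 and 919 ≡ 3 (mod 4), so reciprocity gives (455 / 919) = -(919 / 455). Reduce: 919 ≡ 9 (mod 455). Now have -(9 / 455).
9 ≡ 1 (mod 4), so quadratic reciprocity gives (9 / 455) = (455 / 9). Reduce: 455 ≡ 5 (mod 9). Now have -(5 / 9).
5 ≡ 1 (mod 4), so quadratic reciprocity gives (5 / 9) = (9 / 5). Reduce: 9 ≡ 4 (mod 5). Now have -(4 / 5).
Factor out 2: 4 = 2^2. Since 5 ≡ 5 (mod 8), (2 / 5) = -1, and (2 / 5)^2 = +1. Now have -(1 / 5).
(1 / 5) = 1. Collecting the sign factors: -1.
Second factor (1292 / 919):
Reduce the numerator: 1292 ≡ 373 (mod 919), so (1292 / 919) = (373 / 919).
373 ≡ 1 (mod 4), so quadratic reciprocity gives (373 / 919) = (919 / 373). Reduce: 919 ≡ 173 (mod 373). Now have (173 / 373).
173 ≡ 1 (mod 4), so quadratic reciprocity gives (173 / 373) = (373 / 173). Reduce: 373 ≡ 27 (mod 173). Now have (27 / 173).
173 ≡ 1 (mod 4), so quadratic reciprocity gives (27 / 173) = (173 / 27). Reduce: 173 ≡ 11 (mod 27). Now have (11 / 27).
Both 11 ≡ 3 and 27 ≡ 3 (mod 4), so reciprocity gives (11 / 27) = -(27 / 11). Reduce: 27 ≡ 5 (mod 11). Now have -(5 / 11).
5 ≡ 1 (mod 4), so quadratic reciprocity gives (5 / 11) = (11 / 5). Reduce: 11 ≡ 1 (mod 5). Now have -(1 / 5).
(1 / 5) = 1. Collecting the sign factors: -1.
Product: (-1)·(-1) = 1.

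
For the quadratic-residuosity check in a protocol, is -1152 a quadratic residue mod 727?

no

Pull out -1: (-1152/727) = (-1/727)·(1152/727). Since 727 ≡ 3 (mod 4), (-1/727) = -1. Now have -(1152/727).
Reduce the numerator: 1152 ≡ 425 (mod 727), so (1152/727) = (425/727).
425 ≡ 1 (mod 4), so quadratic reciprocity gives (425/727) = (727/425). Reduce: 727 ≡ 302 (mod 425). Now have -(302/425).
Factor out 2: 302 = 2·151. Since 425 ≡ 1 (mod 8), (2/425) = +1. Now have -(151/425).
425 ≡ 1 (mod 4), so quadratic reciprocity gives (151/425) = (425/151). Reduce: 425 ≡ 123 (mod 151). Now have -(123/151).
Both 123 ≡ 3 and 151 ≡ 3 (mod 4), so reciprocity gives (123/151) = -(151/123). Reduce: 151 ≡ 28 (mod 123). Now have (28/123).
Factor out 2: 28 = 2^2·7. Since 123 ≡ 3 (mod 8), (2/123) = -1, and (2/123)^2 = +1. Now have (7/123).
Both 7 ≡ 3 and 123 ≡ 3 (mod 4), so reciprocity gives (7/123) = -(123/7). Reduce: 123 ≡ 4 (mod 7). Now have -(4/7).
Factor out 2: 4 = 2^2. Since 7 ≡ 7 (mod 8), (2/7) = +1, and (2/7)^2 = +1. Now have -(1/7).
(1/7) = 1. Collecting the sign factors: -1.
The Legendre symbol is -1, so x^2 ≡ -1152 (mod 727) has no solution.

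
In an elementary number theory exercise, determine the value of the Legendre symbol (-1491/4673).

-1

(-1491/4673)
  = (3182/4673)    [-1491 ≡ 3182 mod 4673]
  = (1591/4673)    [4673 ≡ 1 mod 8 ⇒ (2/4673) = +1]
  = (4673/1591)    [QR: 4673 ≡ 1 mod 4, sign kept]
  = (1491/1591)    [4673 ≡ 1491 mod 1591]
  = -(1591/1491)    [QR: both ≡ 3 mod 4, sign flips]
  = -(100/1491)    [1591 ≡ 100 mod 1491]
  = -(25/1491)    [1491 ≡ 3 mod 8 ⇒ (2/1491)^2 = +1]
  = -(1491/25)    [QR: 25 ≡ 1 mod 4, sign kept]
  = -(16/25)    [1491 ≡ 16 mod 25]
  = -(1/25)    [25 ≡ 1 mod 8 ⇒ (2/25)^4 = +1]
  = -1    [(1/25) = 1]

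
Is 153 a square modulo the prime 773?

yes

(153/773)
  = (773/153)    [QR: 153 ≡ 1 mod 4, sign kept]
  = (8/153)    [773 ≡ 8 mod 153]
  = (1/153)    [153 ≡ 1 mod 8 ⇒ (2/153)^3 = +1]
  = 1    [(1/153) = 1]
(153/773) = 1, and 773 is prime, so 153 is a quadratic residue mod 773.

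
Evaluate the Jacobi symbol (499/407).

-1

Reduce the numerator: 499 ≡ 92 (mod 407), so (499/407) = (92/407).
Factor out 2: 92 = 2^2·23. Since 407 ≡ 7 (mod 8), (2/407) = +1, and (2/407)^2 = +1. Now have (23/407).
Both 23 ≡ 3 and 407 ≡ 3 (mod 4), so reciprocity gives (23/407) = -(407/23). Reduce: 407 ≡ 16 (mod 23). Now have -(16/23).
Factor out 2: 16 = 2^4. Since 23 ≡ 7 (mod 8), (2/23) = +1, and (2/23)^4 = +1. Now have -(1/23).
(1/23) = 1. Collecting the sign factors: -1.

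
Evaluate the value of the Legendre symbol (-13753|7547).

-1

Reduce the numerator: -13753 ≡ 1341 (mod 7547), so (-13753|7547) = (1341|7547).
1341 ≡ 1 (mod 4), so quadratic reciprocity gives (1341|7547) = (7547|1341). Reduce: 7547 ≡ 842 (mod 1341). Now have (842|1341).
Factor out 2: 842 = 2·421. Since 1341 ≡ 5 (mod 8), (2|1341) = -1. Now have -(421|1341).
421 ≡ 1 (mod 4), so quadratic reciprocity gives (421|1341) = (1341|421). Reduce: 1341 ≡ 78 (mod 421). Now have -(78|421).
Factor out 2: 78 = 2·39. Since 421 ≡ 5 (mod 8), (2|421) = -1. Now have (39|421).
421 ≡ 1 (mod 4), so quadratic reciprocity gives (39|421) = (421|39). Reduce: 421 ≡ 31 (mod 39). Now have (31|39).
Both 31 ≡ 3 and 39 ≡ 3 (mod 4), so reciprocity gives (31|39) = -(39|31). Reduce: 39 ≡ 8 (mod 31). Now have -(8|31).
Factor out 2: 8 = 2^3. Since 31 ≡ 7 (mod 8), (2|31) = +1, and (2|31)^3 = +1. Now have -(1|31).
(1|31) = 1. Collecting the sign factors: -1.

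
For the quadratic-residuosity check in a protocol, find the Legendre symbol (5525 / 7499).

(5525 / 7499)
  = (7499 / 5525)    [QR: 5525 ≡ 1 mod 4, sign kept]
  = (1974 / 5525)    [7499 ≡ 1974 mod 5525]
  = -(987 / 5525)    [5525 ≡ 5 mod 8 ⇒ (2 / 5525) = -1]
  = -(5525 / 987)    [QR: 5525 ≡ 1 mod 4, sign kept]
  = -(590 / 987)    [5525 ≡ 590 mod 987]
  = (295 / 987)    [987 ≡ 3 mod 8 ⇒ (2 / 987) = -1]
  = -(987 / 295)    [QR: both ≡ 3 mod 4, sign flips]
  = -(102 / 295)    [987 ≡ 102 mod 295]
  = -(51 / 295)    [295 ≡ 7 mod 8 ⇒ (2 / 295) = +1]
  = (295 / 51)    [QR: both ≡ 3 mod 4, sign flips]
  = (40 / 51)    [295 ≡ 40 mod 51]
  = -(5 / 51)    [51 ≡ 3 mod 8 ⇒ (2 / 51)^3 = -1]
  = -(51 / 5)    [QR: 5 ≡ 1 mod 4, sign kept]
  = -(1 / 5)    [51 ≡ 1 mod 5]
  = -1    [(1 / 5) = 1]

-1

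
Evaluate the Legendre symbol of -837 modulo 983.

(-837|983)
  = (146|983)    [-837 ≡ 146 mod 983]
  = (73|983)    [983 ≡ 7 mod 8 ⇒ (2|983) = +1]
  = (983|73)    [QR: 73 ≡ 1 mod 4, sign kept]
  = (34|73)    [983 ≡ 34 mod 73]
  = (17|73)    [73 ≡ 1 mod 8 ⇒ (2|73) = +1]
  = (73|17)    [QR: 17 ≡ 1 mod 4, sign kept]
  = (5|17)    [73 ≡ 5 mod 17]
  = (17|5)    [QR: 5 ≡ 1 mod 4, sign kept]
  = (2|5)    [17 ≡ 2 mod 5]
  = -(1|5)    [5 ≡ 5 mod 8 ⇒ (2|5) = -1]
  = -1    [(1|5) = 1]

-1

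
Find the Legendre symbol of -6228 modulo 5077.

Pull out -1: (-6228 / 5077) = (-1 / 5077)·(6228 / 5077). Since 5077 ≡ 1 (mod 4), (-1 / 5077) = +1. Now have (6228 / 5077).
Reduce the numerator: 6228 ≡ 1151 (mod 5077), so (6228 / 5077) = (1151 / 5077).
5077 ≡ 1 (mod 4), so quadratic reciprocity gives (1151 / 5077) = (5077 / 1151). Reduce: 5077 ≡ 473 (mod 1151). Now have (473 / 1151).
473 ≡ 1 (mod 4), so quadratic reciprocity gives (473 / 1151) = (1151 / 473). Reduce: 1151 ≡ 205 (mod 473). Now have (205 / 473).
205 ≡ 1 (mod 4), so quadratic reciprocity gives (205 / 473) = (473 / 205). Reduce: 473 ≡ 63 (mod 205). Now have (63 / 205).
205 ≡ 1 (mod 4), so quadratic reciprocity gives (63 / 205) = (205 / 63). Reduce: 205 ≡ 16 (mod 63). Now have (16 / 63).
Factor out 2: 16 = 2^4. Since 63 ≡ 7 (mod 8), (2 / 63) = +1, and (2 / 63)^4 = +1. Now have (1 / 63).
(1 / 63) = 1. Collecting the sign factors: 1.

1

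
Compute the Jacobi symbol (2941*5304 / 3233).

By multiplicativity, (2941·5304 / 3233) = (2941 / 3233)·(5304 / 3233).
First factor (2941 / 3233):
2941 ≡ 1 (mod 4), so quadratic reciprocity gives (2941 / 3233) = (3233 / 2941). Reduce: 3233 ≡ 292 (mod 2941). Now have (292 / 2941).
Factor out 2: 292 = 2^2·73. Since 2941 ≡ 5 (mod 8), (2 / 2941) = -1, and (2 / 2941)^2 = +1. Now have (73 / 2941).
73 ≡ 1 (mod 4), so quadratic reciprocity gives (73 / 2941) = (2941 / 73). Reduce: 2941 ≡ 21 (mod 73). Now have (21 / 73).
21 ≡ 1 (mod 4), so quadratic reciprocity gives (21 / 73) = (73 / 21). Reduce: 73 ≡ 10 (mod 21). Now have (10 / 21).
Factor out 2: 10 = 2·5. Since 21 ≡ 5 (mod 8), (2 / 21) = -1. Now have -(5 / 21).
5 ≡ 1 (mod 4), so quadratic reciprocity gives (5 / 21) = (21 / 5). Reduce: 21 ≡ 1 (mod 5). Now have -(1 / 5).
(1 / 5) = 1. Collecting the sign factors: -1.
Second factor (5304 / 3233):
Reduce the numerator: 5304 ≡ 2071 (mod 3233), so (5304 / 3233) = (2071 / 3233).
3233 ≡ 1 (mod 4), so quadratic reciprocity gives (2071 / 3233) = (3233 / 2071). Reduce: 3233 ≡ 1162 (mod 2071). Now have (1162 / 2071).
Factor out 2: 1162 = 2·581. Since 2071 ≡ 7 (mod 8), (2 / 2071) = +1. Now have (581 / 2071).
581 ≡ 1 (mod 4), so quadratic reciprocity gives (581 / 2071) = (2071 / 581). Reduce: 2071 ≡ 328 (mod 581). Now have (328 / 581).
Factor out 2: 328 = 2^3·41. Since 581 ≡ 5 (mod 8), (2 / 581) = -1, and (2 / 581)^3 = -1. Now have -(41 / 581).
41 ≡ 1 (mod 4), so quadratic reciprocity gives (41 / 581) = (581 / 41). Reduce: 581 ≡ 7 (mod 41). Now have -(7 / 41).
41 ≡ 1 (mod 4), so quadratic reciprocity gives (7 / 41) = (41 / 7). Reduce: 41 ≡ 6 (mod 7). Now have -(6 / 7).
Factor out 2: 6 = 2·3. Since 7 ≡ 7 (mod 8), (2 / 7) = +1. Now have -(3 / 7).
Both 3 ≡ 3 and 7 ≡ 3 (mod 4), so reciprocity gives (3 / 7) = -(7 / 3). Reduce: 7 ≡ 1 (mod 3). Now have (1 / 3).
(1 / 3) = 1. Collecting the sign factors: 1.
Product: (-1)·(1) = -1.

-1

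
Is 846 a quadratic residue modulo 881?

no

Factor out 2: 846 = 2·423. Since 881 ≡ 1 (mod 8), (2/881) = +1. Now have (423/881).
881 ≡ 1 (mod 4), so quadratic reciprocity gives (423/881) = (881/423). Reduce: 881 ≡ 35 (mod 423). Now have (35/423).
Both 35 ≡ 3 and 423 ≡ 3 (mod 4), so reciprocity gives (35/423) = -(423/35). Reduce: 423 ≡ 3 (mod 35). Now have -(3/35).
Both 3 ≡ 3 and 35 ≡ 3 (mod 4), so reciprocity gives (3/35) = -(35/3). Reduce: 35 ≡ 2 (mod 3). Now have (2/3).
Factor out 2: 2 = 2. Since 3 ≡ 3 (mod 8), (2/3) = -1. Now have -(1/3).
(1/3) = 1. Collecting the sign factors: -1.
(846/881) = -1, and 881 is prime, so 846 is not a quadratic residue mod 881.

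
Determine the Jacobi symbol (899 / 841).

0

(899 / 841)
  = (58 / 841)    [899 ≡ 58 mod 841]
  = (29 / 841)    [841 ≡ 1 mod 8 ⇒ (2 / 841) = +1]
  = (841 / 29)    [QR: 29 ≡ 1 mod 4, sign kept]
  = (0 / 29)    [841 ≡ 0 mod 29]
  = 0    [numerator 0, gcd > 1]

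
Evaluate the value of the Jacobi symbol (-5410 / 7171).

-1

(-5410 / 7171)
  = (1761 / 7171)    [-5410 ≡ 1761 mod 7171]
  = (7171 / 1761)    [QR: 1761 ≡ 1 mod 4, sign kept]
  = (127 / 1761)    [7171 ≡ 127 mod 1761]
  = (1761 / 127)    [QR: 1761 ≡ 1 mod 4, sign kept]
  = (110 / 127)    [1761 ≡ 110 mod 127]
  = (55 / 127)    [127 ≡ 7 mod 8 ⇒ (2 / 127) = +1]
  = -(127 / 55)    [QR: both ≡ 3 mod 4, sign flips]
  = -(17 / 55)    [127 ≡ 17 mod 55]
  = -(55 / 17)    [QR: 17 ≡ 1 mod 4, sign kept]
  = -(4 / 17)    [55 ≡ 4 mod 17]
  = -(1 / 17)    [17 ≡ 1 mod 8 ⇒ (2 / 17)^2 = +1]
  = -1    [(1 / 17) = 1]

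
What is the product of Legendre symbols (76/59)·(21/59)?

1

By multiplicativity, (76·21/59) = (76/59)·(21/59).
First factor (76/59):
(76/59)
  = (17/59)    [76 ≡ 17 mod 59]
  = (59/17)    [QR: 17 ≡ 1 mod 4, sign kept]
  = (8/17)    [59 ≡ 8 mod 17]
  = (1/17)    [17 ≡ 1 mod 8 ⇒ (2/17)^3 = +1]
  = 1    [(1/17) = 1]
Second factor (21/59):
(21/59)
  = (59/21)    [QR: 21 ≡ 1 mod 4, sign kept]
  = (17/21)    [59 ≡ 17 mod 21]
  = (21/17)    [QR: 17 ≡ 1 mod 4, sign kept]
  = (4/17)    [21 ≡ 4 mod 17]
  = (1/17)    [17 ≡ 1 mod 8 ⇒ (2/17)^2 = +1]
  = 1    [(1/17) = 1]
Product: (1)·(1) = 1.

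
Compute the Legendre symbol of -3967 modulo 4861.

Pull out -1: (-3967/4861) = (-1/4861)·(3967/4861). Since 4861 ≡ 1 (mod 4), (-1/4861) = +1. Now have (3967/4861).
4861 ≡ 1 (mod 4), so quadratic reciprocity gives (3967/4861) = (4861/3967). Reduce: 4861 ≡ 894 (mod 3967). Now have (894/3967).
Factor out 2: 894 = 2·447. Since 3967 ≡ 7 (mod 8), (2/3967) = +1. Now have (447/3967).
Both 447 ≡ 3 and 3967 ≡ 3 (mod 4), so reciprocity gives (447/3967) = -(3967/447). Reduce: 3967 ≡ 391 (mod 447). Now have -(391/447).
Both 391 ≡ 3 and 447 ≡ 3 (mod 4), so reciprocity gives (391/447) = -(447/391). Reduce: 447 ≡ 56 (mod 391). Now have (56/391).
Factor out 2: 56 = 2^3·7. Since 391 ≡ 7 (mod 8), (2/391) = +1, and (2/391)^3 = +1. Now have (7/391).
Both 7 ≡ 3 and 391 ≡ 3 (mod 4), so reciprocity gives (7/391) = -(391/7). Reduce: 391 ≡ 6 (mod 7). Now have -(6/7).
Factor out 2: 6 = 2·3. Since 7 ≡ 7 (mod 8), (2/7) = +1. Now have -(3/7).
Both 3 ≡ 3 and 7 ≡ 3 (mod 4), so reciprocity gives (3/7) = -(7/3). Reduce: 7 ≡ 1 (mod 3). Now have (1/3).
(1/3) = 1. Collecting the sign factors: 1.

1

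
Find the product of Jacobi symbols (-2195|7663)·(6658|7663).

By multiplicativity, (-2195·6658|7663) = (-2195|7663)·(6658|7663).
First factor (-2195|7663):
(-2195|7663)
  = (5468|7663)    [-2195 ≡ 5468 mod 7663]
  = (1367|7663)    [7663 ≡ 7 mod 8 ⇒ (2|7663)^2 = +1]
  = -(7663|1367)    [QR: both ≡ 3 mod 4, sign flips]
  = -(828|1367)    [7663 ≡ 828 mod 1367]
  = -(207|1367)    [1367 ≡ 7 mod 8 ⇒ (2|1367)^2 = +1]
  = (1367|207)    [QR: both ≡ 3 mod 4, sign flips]
  = (125|207)    [1367 ≡ 125 mod 207]
  = (207|125)    [QR: 125 ≡ 1 mod 4, sign kept]
  = (82|125)    [207 ≡ 82 mod 125]
  = -(41|125)    [125 ≡ 5 mod 8 ⇒ (2|125) = -1]
  = -(125|41)    [QR: 41 ≡ 1 mod 4, sign kept]
  = -(2|41)    [125 ≡ 2 mod 41]
  = -(1|41)    [41 ≡ 1 mod 8 ⇒ (2|41) = +1]
  = -1    [(1|41) = 1]
Second factor (6658|7663):
(6658|7663)
  = (3329|7663)    [7663 ≡ 7 mod 8 ⇒ (2|7663) = +1]
  = (7663|3329)    [QR: 3329 ≡ 1 mod 4, sign kept]
  = (1005|3329)    [7663 ≡ 1005 mod 3329]
  = (3329|1005)    [QR: 1005 ≡ 1 mod 4, sign kept]
  = (314|1005)    [3329 ≡ 314 mod 1005]
  = -(157|1005)    [1005 ≡ 5 mod 8 ⇒ (2|1005) = -1]
  = -(1005|157)    [QR: 157 ≡ 1 mod 4, sign kept]
  = -(63|157)    [1005 ≡ 63 mod 157]
  = -(157|63)    [QR: 157 ≡ 1 mod 4, sign kept]
  = -(31|63)    [157 ≡ 31 mod 63]
  = (63|31)    [QR: both ≡ 3 mod 4, sign flips]
  = (1|31)    [63 ≡ 1 mod 31]
  = 1    [(1|31) = 1]
Product: (-1)·(1) = -1.

-1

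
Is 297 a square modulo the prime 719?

no

297 ≡ 1 (mod 4), so quadratic reciprocity gives (297/719) = (719/297). Reduce: 719 ≡ 125 (mod 297). Now have (125/297).
125 ≡ 1 (mod 4), so quadratic reciprocity gives (125/297) = (297/125). Reduce: 297 ≡ 47 (mod 125). Now have (47/125).
125 ≡ 1 (mod 4), so quadratic reciprocity gives (47/125) = (125/47). Reduce: 125 ≡ 31 (mod 47). Now have (31/47).
Both 31 ≡ 3 and 47 ≡ 3 (mod 4), so reciprocity gives (31/47) = -(47/31). Reduce: 47 ≡ 16 (mod 31). Now have -(16/31).
Factor out 2: 16 = 2^4. Since 31 ≡ 7 (mod 8), (2/31) = +1, and (2/31)^4 = +1. Now have -(1/31).
(1/31) = 1. Collecting the sign factors: -1.
The Legendre symbol is -1, so x^2 ≡ 297 (mod 719) has no solution.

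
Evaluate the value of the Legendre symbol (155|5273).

5273 ≡ 1 (mod 4), so quadratic reciprocity gives (155|5273) = (5273|155). Reduce: 5273 ≡ 3 (mod 155). Now have (3|155).
Both 3 ≡ 3 and 155 ≡ 3 (mod 4), so reciprocity gives (3|155) = -(155|3). Reduce: 155 ≡ 2 (mod 3). Now have -(2|3).
Factor out 2: 2 = 2. Since 3 ≡ 3 (mod 8), (2|3) = -1. Now have (1|3).
(1|3) = 1. Collecting the sign factors: 1.

1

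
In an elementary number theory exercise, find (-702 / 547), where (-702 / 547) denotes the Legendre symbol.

(-702 / 547)
  = (392 / 547)    [-702 ≡ 392 mod 547]
  = -(49 / 547)    [547 ≡ 3 mod 8 ⇒ (2 / 547)^3 = -1]
  = -(547 / 49)    [QR: 49 ≡ 1 mod 4, sign kept]
  = -(8 / 49)    [547 ≡ 8 mod 49]
  = -(1 / 49)    [49 ≡ 1 mod 8 ⇒ (2 / 49)^3 = +1]
  = -1    [(1 / 49) = 1]

-1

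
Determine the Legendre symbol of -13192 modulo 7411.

-1

(-13192 / 7411)
  = (1630 / 7411)    [-13192 ≡ 1630 mod 7411]
  = -(815 / 7411)    [7411 ≡ 3 mod 8 ⇒ (2 / 7411) = -1]
  = (7411 / 815)    [QR: both ≡ 3 mod 4, sign flips]
  = (76 / 815)    [7411 ≡ 76 mod 815]
  = (19 / 815)    [815 ≡ 7 mod 8 ⇒ (2 / 815)^2 = +1]
  = -(815 / 19)    [QR: both ≡ 3 mod 4, sign flips]
  = -(17 / 19)    [815 ≡ 17 mod 19]
  = -(19 / 17)    [QR: 17 ≡ 1 mod 4, sign kept]
  = -(2 / 17)    [19 ≡ 2 mod 17]
  = -(1 / 17)    [17 ≡ 1 mod 8 ⇒ (2 / 17) = +1]
  = -1    [(1 / 17) = 1]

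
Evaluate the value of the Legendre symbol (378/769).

-1

Factor out 2: 378 = 2·189. Since 769 ≡ 1 (mod 8), (2/769) = +1. Now have (189/769).
189 ≡ 1 (mod 4), so quadratic reciprocity gives (189/769) = (769/189). Reduce: 769 ≡ 13 (mod 189). Now have (13/189).
13 ≡ 1 (mod 4), so quadratic reciprocity gives (13/189) = (189/13). Reduce: 189 ≡ 7 (mod 13). Now have (7/13).
13 ≡ 1 (mod 4), so quadratic reciprocity gives (7/13) = (13/7). Reduce: 13 ≡ 6 (mod 7). Now have (6/7).
Factor out 2: 6 = 2·3. Since 7 ≡ 7 (mod 8), (2/7) = +1. Now have (3/7).
Both 3 ≡ 3 and 7 ≡ 3 (mod 4), so reciprocity gives (3/7) = -(7/3). Reduce: 7 ≡ 1 (mod 3). Now have -(1/3).
(1/3) = 1. Collecting the sign factors: -1.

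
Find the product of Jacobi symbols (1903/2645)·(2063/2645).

By multiplicativity, (1903·2063/2645) = (1903/2645)·(2063/2645).
First factor (1903/2645):
(1903/2645)
  = (2645/1903)    [QR: 2645 ≡ 1 mod 4, sign kept]
  = (742/1903)    [2645 ≡ 742 mod 1903]
  = (371/1903)    [1903 ≡ 7 mod 8 ⇒ (2/1903) = +1]
  = -(1903/371)    [QR: both ≡ 3 mod 4, sign flips]
  = -(48/371)    [1903 ≡ 48 mod 371]
  = -(3/371)    [371 ≡ 3 mod 8 ⇒ (2/371)^4 = +1]
  = (371/3)    [QR: both ≡ 3 mod 4, sign flips]
  = (2/3)    [371 ≡ 2 mod 3]
  = -(1/3)    [3 ≡ 3 mod 8 ⇒ (2/3) = -1]
  = -1    [(1/3) = 1]
Second factor (2063/2645):
(2063/2645)
  = (2645/2063)    [QR: 2645 ≡ 1 mod 4, sign kept]
  = (582/2063)    [2645 ≡ 582 mod 2063]
  = (291/2063)    [2063 ≡ 7 mod 8 ⇒ (2/2063) = +1]
  = -(2063/291)    [QR: both ≡ 3 mod 4, sign flips]
  = -(26/291)    [2063 ≡ 26 mod 291]
  = (13/291)    [291 ≡ 3 mod 8 ⇒ (2/291) = -1]
  = (291/13)    [QR: 13 ≡ 1 mod 4, sign kept]
  = (5/13)    [291 ≡ 5 mod 13]
  = (13/5)    [QR: 5 ≡ 1 mod 4, sign kept]
  = (3/5)    [13 ≡ 3 mod 5]
  = (5/3)    [QR: 5 ≡ 1 mod 4, sign kept]
  = (2/3)    [5 ≡ 2 mod 3]
  = -(1/3)    [3 ≡ 3 mod 8 ⇒ (2/3) = -1]
  = -1    [(1/3) = 1]
Product: (-1)·(-1) = 1.

1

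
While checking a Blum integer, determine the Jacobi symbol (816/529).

Reduce the numerator: 816 ≡ 287 (mod 529), so (816/529) = (287/529).
529 ≡ 1 (mod 4), so quadratic reciprocity gives (287/529) = (529/287). Reduce: 529 ≡ 242 (mod 287). Now have (242/287).
Factor out 2: 242 = 2·121. Since 287 ≡ 7 (mod 8), (2/287) = +1. Now have (121/287).
121 ≡ 1 (mod 4), so quadratic reciprocity gives (121/287) = (287/121). Reduce: 287 ≡ 45 (mod 121). Now have (45/121).
45 ≡ 1 (mod 4), so quadratic reciprocity gives (45/121) = (121/45). Reduce: 121 ≡ 31 (mod 45). Now have (31/45).
45 ≡ 1 (mod 4), so quadratic reciprocity gives (31/45) = (45/31). Reduce: 45 ≡ 14 (mod 31). Now have (14/31).
Factor out 2: 14 = 2·7. Since 31 ≡ 7 (mod 8), (2/31) = +1. Now have (7/31).
Both 7 ≡ 3 and 31 ≡ 3 (mod 4), so reciprocity gives (7/31) = -(31/7). Reduce: 31 ≡ 3 (mod 7). Now have -(3/7).
Both 3 ≡ 3 and 7 ≡ 3 (mod 4), so reciprocity gives (3/7) = -(7/3). Reduce: 7 ≡ 1 (mod 3). Now have (1/3).
(1/3) = 1. Collecting the sign factors: 1.

1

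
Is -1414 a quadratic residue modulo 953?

Reduce the numerator: -1414 ≡ 492 (mod 953), so (-1414/953) = (492/953).
Factor out 2: 492 = 2^2·123. Since 953 ≡ 1 (mod 8), (2/953) = +1, and (2/953)^2 = +1. Now have (123/953).
953 ≡ 1 (mod 4), so quadratic reciprocity gives (123/953) = (953/123). Reduce: 953 ≡ 92 (mod 123). Now have (92/123).
Factor out 2: 92 = 2^2·23. Since 123 ≡ 3 (mod 8), (2/123) = -1, and (2/123)^2 = +1. Now have (23/123).
Both 23 ≡ 3 and 123 ≡ 3 (mod 4), so reciprocity gives (23/123) = -(123/23). Reduce: 123 ≡ 8 (mod 23). Now have -(8/23).
Factor out 2: 8 = 2^3. Since 23 ≡ 7 (mod 8), (2/23) = +1, and (2/23)^3 = +1. Now have -(1/23).
(1/23) = 1. Collecting the sign factors: -1.
The Legendre symbol is -1, so x^2 ≡ -1414 (mod 953) has no solution.

no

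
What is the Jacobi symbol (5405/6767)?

-1

5405 ≡ 1 (mod 4), so quadratic reciprocity gives (5405/6767) = (6767/5405). Reduce: 6767 ≡ 1362 (mod 5405). Now have (1362/5405).
Factor out 2: 1362 = 2·681. Since 5405 ≡ 5 (mod 8), (2/5405) = -1. Now have -(681/5405).
681 ≡ 1 (mod 4), so quadratic reciprocity gives (681/5405) = (5405/681). Reduce: 5405 ≡ 638 (mod 681). Now have -(638/681).
Factor out 2: 638 = 2·319. Since 681 ≡ 1 (mod 8), (2/681) = +1. Now have -(319/681).
681 ≡ 1 (mod 4), so quadratic reciprocity gives (319/681) = (681/319). Reduce: 681 ≡ 43 (mod 319). Now have -(43/319).
Both 43 ≡ 3 and 319 ≡ 3 (mod 4), so reciprocity gives (43/319) = -(319/43). Reduce: 319 ≡ 18 (mod 43). Now have (18/43).
Factor out 2: 18 = 2·9. Since 43 ≡ 3 (mod 8), (2/43) = -1. Now have -(9/43).
9 ≡ 1 (mod 4), so quadratic reciprocity gives (9/43) = (43/9). Reduce: 43 ≡ 7 (mod 9). Now have -(7/9).
9 ≡ 1 (mod 4), so quadratic reciprocity gives (7/9) = (9/7). Reduce: 9 ≡ 2 (mod 7). Now have -(2/7).
Factor out 2: 2 = 2. Since 7 ≡ 7 (mod 8), (2/7) = +1. Now have -(1/7).
(1/7) = 1. Collecting the sign factors: -1.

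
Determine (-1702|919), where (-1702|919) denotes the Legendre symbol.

1

(-1702|919)
  = -(1702|919)    [919 ≡ 3 mod 4 ⇒ (-1|919) = -1]
  = -(783|919)    [1702 ≡ 783 mod 919]
  = (919|783)    [QR: both ≡ 3 mod 4, sign flips]
  = (136|783)    [919 ≡ 136 mod 783]
  = (17|783)    [783 ≡ 7 mod 8 ⇒ (2|783)^3 = +1]
  = (783|17)    [QR: 17 ≡ 1 mod 4, sign kept]
  = (1|17)    [783 ≡ 1 mod 17]
  = 1    [(1|17) = 1]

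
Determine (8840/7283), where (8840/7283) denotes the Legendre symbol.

(8840/7283)
  = (1557/7283)    [8840 ≡ 1557 mod 7283]
  = (7283/1557)    [QR: 1557 ≡ 1 mod 4, sign kept]
  = (1055/1557)    [7283 ≡ 1055 mod 1557]
  = (1557/1055)    [QR: 1557 ≡ 1 mod 4, sign kept]
  = (502/1055)    [1557 ≡ 502 mod 1055]
  = (251/1055)    [1055 ≡ 7 mod 8 ⇒ (2/1055) = +1]
  = -(1055/251)    [QR: both ≡ 3 mod 4, sign flips]
  = -(51/251)    [1055 ≡ 51 mod 251]
  = (251/51)    [QR: both ≡ 3 mod 4, sign flips]
  = (47/51)    [251 ≡ 47 mod 51]
  = -(51/47)    [QR: both ≡ 3 mod 4, sign flips]
  = -(4/47)    [51 ≡ 4 mod 47]
  = -(1/47)    [47 ≡ 7 mod 8 ⇒ (2/47)^2 = +1]
  = -1    [(1/47) = 1]

-1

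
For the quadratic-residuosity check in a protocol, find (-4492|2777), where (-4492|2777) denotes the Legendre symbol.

(-4492|2777)
  = (1062|2777)    [-4492 ≡ 1062 mod 2777]
  = (531|2777)    [2777 ≡ 1 mod 8 ⇒ (2|2777) = +1]
  = (2777|531)    [QR: 2777 ≡ 1 mod 4, sign kept]
  = (122|531)    [2777 ≡ 122 mod 531]
  = -(61|531)    [531 ≡ 3 mod 8 ⇒ (2|531) = -1]
  = -(531|61)    [QR: 61 ≡ 1 mod 4, sign kept]
  = -(43|61)    [531 ≡ 43 mod 61]
  = -(61|43)    [QR: 61 ≡ 1 mod 4, sign kept]
  = -(18|43)    [61 ≡ 18 mod 43]
  = (9|43)    [43 ≡ 3 mod 8 ⇒ (2|43) = -1]
  = (43|9)    [QR: 9 ≡ 1 mod 4, sign kept]
  = (7|9)    [43 ≡ 7 mod 9]
  = (9|7)    [QR: 9 ≡ 1 mod 4, sign kept]
  = (2|7)    [9 ≡ 2 mod 7]
  = (1|7)    [7 ≡ 7 mod 8 ⇒ (2|7) = +1]
  = 1    [(1|7) = 1]

1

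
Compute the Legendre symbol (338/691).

-1

(338/691)
  = -(169/691)    [691 ≡ 3 mod 8 ⇒ (2/691) = -1]
  = -(691/169)    [QR: 169 ≡ 1 mod 4, sign kept]
  = -(15/169)    [691 ≡ 15 mod 169]
  = -(169/15)    [QR: 169 ≡ 1 mod 4, sign kept]
  = -(4/15)    [169 ≡ 4 mod 15]
  = -(1/15)    [15 ≡ 7 mod 8 ⇒ (2/15)^2 = +1]
  = -1    [(1/15) = 1]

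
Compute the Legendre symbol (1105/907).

(1105/907)
  = (198/907)    [1105 ≡ 198 mod 907]
  = -(99/907)    [907 ≡ 3 mod 8 ⇒ (2/907) = -1]
  = (907/99)    [QR: both ≡ 3 mod 4, sign flips]
  = (16/99)    [907 ≡ 16 mod 99]
  = (1/99)    [99 ≡ 3 mod 8 ⇒ (2/99)^4 = +1]
  = 1    [(1/99) = 1]

1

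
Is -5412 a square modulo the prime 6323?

yes

(-5412|6323)
  = -(5412|6323)    [6323 ≡ 3 mod 4 ⇒ (-1|6323) = -1]
  = -(1353|6323)    [6323 ≡ 3 mod 8 ⇒ (2|6323)^2 = +1]
  = -(6323|1353)    [QR: 1353 ≡ 1 mod 4, sign kept]
  = -(911|1353)    [6323 ≡ 911 mod 1353]
  = -(1353|911)    [QR: 1353 ≡ 1 mod 4, sign kept]
  = -(442|911)    [1353 ≡ 442 mod 911]
  = -(221|911)    [911 ≡ 7 mod 8 ⇒ (2|911) = +1]
  = -(911|221)    [QR: 221 ≡ 1 mod 4, sign kept]
  = -(27|221)    [911 ≡ 27 mod 221]
  = -(221|27)    [QR: 221 ≡ 1 mod 4, sign kept]
  = -(5|27)    [221 ≡ 5 mod 27]
  = -(27|5)    [QR: 5 ≡ 1 mod 4, sign kept]
  = -(2|5)    [27 ≡ 2 mod 5]
  = (1|5)    [5 ≡ 5 mod 8 ⇒ (2|5) = -1]
  = 1    [(1|5) = 1]
The Legendre symbol is 1, so x^2 ≡ -5412 (mod 6323) has solution.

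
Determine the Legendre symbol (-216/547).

-1

Reduce the numerator: -216 ≡ 331 (mod 547), so (-216/547) = (331/547).
Both 331 ≡ 3 and 547 ≡ 3 (mod 4), so reciprocity gives (331/547) = -(547/331). Reduce: 547 ≡ 216 (mod 331). Now have -(216/331).
Factor out 2: 216 = 2^3·27. Since 331 ≡ 3 (mod 8), (2/331) = -1, and (2/331)^3 = -1. Now have (27/331).
Both 27 ≡ 3 and 331 ≡ 3 (mod 4), so reciprocity gives (27/331) = -(331/27). Reduce: 331 ≡ 7 (mod 27). Now have -(7/27).
Both 7 ≡ 3 and 27 ≡ 3 (mod 4), so reciprocity gives (7/27) = -(27/7). Reduce: 27 ≡ 6 (mod 7). Now have (6/7).
Factor out 2: 6 = 2·3. Since 7 ≡ 7 (mod 8), (2/7) = +1. Now have (3/7).
Both 3 ≡ 3 and 7 ≡ 3 (mod 4), so reciprocity gives (3/7) = -(7/3). Reduce: 7 ≡ 1 (mod 3). Now have -(1/3).
(1/3) = 1. Collecting the sign factors: -1.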